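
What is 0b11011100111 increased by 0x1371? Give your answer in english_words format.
Convert 0b11011100111 (binary) → 1024 + 512 + 128 + 64 + 32 + 4 + 2 + 1 = 1767 (decimal)
Convert 0x1371 (hexadecimal) → 1×4096 + 3×256 + 7×16 + 1 = 4977 (decimal)
Compute 1767 + 4977 = 6744
Convert 6744 (decimal) → 6744 = 6×1000 + 7×100 + 44 → six thousand seven hundred forty-four (English words)
six thousand seven hundred forty-four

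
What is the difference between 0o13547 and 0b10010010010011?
Convert 0o13547 (octal) → 1×4096 + 3×512 + 5×64 + 4×8 + 7 = 5991 (decimal)
Convert 0b10010010010011 (binary) → 8192 + 1024 + 128 + 16 + 2 + 1 = 9363 (decimal)
Difference: |5991 - 9363| = 3372
3372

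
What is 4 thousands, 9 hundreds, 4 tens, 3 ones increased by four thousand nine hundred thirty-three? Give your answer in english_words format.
Convert 4 thousands, 9 hundreds, 4 tens, 3 ones (place-value notation) → 4×1000 + 9×100 + 4×10 + 3 = 4943 (decimal)
Convert four thousand nine hundred thirty-three (English words) → 4×1000 + 9×100 + 33 = 4933 (decimal)
Compute 4943 + 4933 = 9876
Convert 9876 (decimal) → 9876 = 9×1000 + 8×100 + 76 → nine thousand eight hundred seventy-six (English words)
nine thousand eight hundred seventy-six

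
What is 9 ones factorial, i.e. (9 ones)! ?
Convert 9 ones (place-value notation) → 9 (decimal)
Compute 9! = 362880
362880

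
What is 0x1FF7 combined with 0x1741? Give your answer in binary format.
Convert 0x1FF7 (hexadecimal) → 1×4096 + 15×256 + 15×16 + 7 = 8183 (decimal)
Convert 0x1741 (hexadecimal) → 1×4096 + 7×256 + 4×16 + 1 = 5953 (decimal)
Compute 8183 + 5953 = 14136
Convert 14136 (decimal) → 14136 = 8192 + 4096 + 1024 + 512 + 256 + 32 + 16 + 8 → 0b11011100111000 (binary)
0b11011100111000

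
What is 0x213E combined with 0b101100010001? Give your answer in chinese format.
Convert 0x213E (hexadecimal) → 2×4096 + 1×256 + 3×16 + 14 = 8510 (decimal)
Convert 0b101100010001 (binary) → 2048 + 512 + 256 + 16 + 1 = 2833 (decimal)
Compute 8510 + 2833 = 11343
Convert 11343 (decimal) → 11343 = 1×10000 + 1×1000 + 3×100 + 4×10 + 3 → 一万一千三百四十三 (Chinese numeral)
一万一千三百四十三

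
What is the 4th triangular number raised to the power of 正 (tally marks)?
Convert the 4th triangular number (triangular index) → 4×5/2 = 10 (decimal)
Convert 正 (tally marks) → 5 (decimal)
Compute 10 ^ 5 = 100000
100000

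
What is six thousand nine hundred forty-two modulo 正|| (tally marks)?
Convert six thousand nine hundred forty-two (English words) → 6×1000 + 9×100 + 42 = 6942 (decimal)
Convert 正|| (tally marks) → 5 + 2 = 7 (decimal)
Compute 6942 mod 7 = 5
5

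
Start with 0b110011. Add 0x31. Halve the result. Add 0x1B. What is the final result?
Convert 0b110011 (binary) → 32 + 16 + 2 + 1 = 51 (decimal)
Start: 51
Convert 0x31 (hexadecimal) → 3×16 + 1 = 49 (decimal)
51 + 49 = 100
100 ÷ 2 = 50
Convert 0x1B (hexadecimal) → 1×16 + 11 = 27 (decimal)
50 + 27 = 77
77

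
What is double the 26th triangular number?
The 26th triangular number = 26×27/2 = 351
Compute 351 × 2 = 702
702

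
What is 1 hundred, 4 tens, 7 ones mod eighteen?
Convert 1 hundred, 4 tens, 7 ones (place-value notation) → 1×100 + 4×10 + 7 = 147 (decimal)
Convert eighteen (English words) → 18 (decimal)
Compute 147 mod 18 = 3
3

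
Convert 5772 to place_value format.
Convert 5772 (decimal) → 5772 = 5×1000 + 7×100 + 7×10 + 2 → 5 thousands, 7 hundreds, 7 tens, 2 ones (place-value notation)
5 thousands, 7 hundreds, 7 tens, 2 ones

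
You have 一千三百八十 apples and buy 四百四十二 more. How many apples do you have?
Convert 一千三百八十 (Chinese numeral) → 1×1000 + 3×100 + 8×10 = 1380 (decimal)
Convert 四百四十二 (Chinese numeral) → 4×100 + 4×10 + 2 = 442 (decimal)
Compute 1380 + 442 = 1822
1822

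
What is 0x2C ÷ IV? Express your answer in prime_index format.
Convert 0x2C (hexadecimal) → 2×16 + 12 = 44 (decimal)
Convert IV (Roman numeral) → 4 (decimal)
Compute 44 ÷ 4 = 11
Convert 11 (decimal) → the 5th prime (prime index)
the 5th prime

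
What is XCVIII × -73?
Convert XCVIII (Roman numeral) → 90 + 5 + 1 + 1 + 1 = 98 (decimal)
Compute 98 × -73 = -7154
-7154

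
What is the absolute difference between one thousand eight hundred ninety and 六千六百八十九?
Convert one thousand eight hundred ninety (English words) → 1×1000 + 8×100 + 90 = 1890 (decimal)
Convert 六千六百八十九 (Chinese numeral) → 6×1000 + 6×100 + 8×10 + 9 = 6689 (decimal)
Compute |1890 - 6689| = 4799
4799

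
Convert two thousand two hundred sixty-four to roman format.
Convert two thousand two hundred sixty-four (English words) → 2×1000 + 2×100 + 64 = 2264 (decimal)
Convert 2264 (decimal) → 2264 = 1000 + 1000 + 100 + 100 + 50 + 10 + 4 → MMCCLXIV (Roman numeral)
MMCCLXIV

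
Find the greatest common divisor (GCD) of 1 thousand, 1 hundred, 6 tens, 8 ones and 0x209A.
Convert 1 thousand, 1 hundred, 6 tens, 8 ones (place-value notation) → 1×1000 + 1×100 + 6×10 + 8 = 1168 (decimal)
Convert 0x209A (hexadecimal) → 2×4096 + 9×16 + 10 = 8346 (decimal)
Compute gcd(1168, 8346) = 2
2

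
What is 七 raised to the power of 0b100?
Convert 七 (Chinese numeral) → 7 (decimal)
Convert 0b100 (binary) → 4 (decimal)
Compute 7 ^ 4 = 2401
2401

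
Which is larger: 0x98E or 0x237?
Convert 0x98E (hexadecimal) → 9×256 + 8×16 + 14 = 2446 (decimal)
Convert 0x237 (hexadecimal) → 2×256 + 3×16 + 7 = 567 (decimal)
Compare 2446 vs 567: larger = 2446
2446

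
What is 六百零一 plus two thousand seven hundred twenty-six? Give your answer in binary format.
Convert 六百零一 (Chinese numeral) → 6×100 + 1 = 601 (decimal)
Convert two thousand seven hundred twenty-six (English words) → 2×1000 + 7×100 + 26 = 2726 (decimal)
Compute 601 + 2726 = 3327
Convert 3327 (decimal) → 3327 = 2048 + 1024 + 128 + 64 + 32 + 16 + 8 + 4 + 2 + 1 → 0b110011111111 (binary)
0b110011111111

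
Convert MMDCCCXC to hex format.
Convert MMDCCCXC (Roman numeral) → 1000 + 1000 + 500 + 100 + 100 + 100 + 90 = 2890 (decimal)
Convert 2890 (decimal) → 2890 = 11×256 + 4×16 + 10 → 0xB4A (hexadecimal)
0xB4A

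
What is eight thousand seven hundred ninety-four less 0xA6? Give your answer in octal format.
Convert eight thousand seven hundred ninety-four (English words) → 8×1000 + 7×100 + 94 = 8794 (decimal)
Convert 0xA6 (hexadecimal) → 10×16 + 6 = 166 (decimal)
Compute 8794 - 166 = 8628
Convert 8628 (decimal) → 8628 = 2×4096 + 6×64 + 6×8 + 4 → 0o20664 (octal)
0o20664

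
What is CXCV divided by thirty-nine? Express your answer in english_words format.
Convert CXCV (Roman numeral) → 100 + 90 + 5 = 195 (decimal)
Convert thirty-nine (English words) → 39 (decimal)
Compute 195 ÷ 39 = 5
Convert 5 (decimal) → five (English words)
five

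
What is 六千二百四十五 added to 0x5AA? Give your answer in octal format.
Convert 六千二百四十五 (Chinese numeral) → 6×1000 + 2×100 + 4×10 + 5 = 6245 (decimal)
Convert 0x5AA (hexadecimal) → 5×256 + 10×16 + 10 = 1450 (decimal)
Compute 6245 + 1450 = 7695
Convert 7695 (decimal) → 7695 = 1×4096 + 7×512 + 1×8 + 7 → 0o17017 (octal)
0o17017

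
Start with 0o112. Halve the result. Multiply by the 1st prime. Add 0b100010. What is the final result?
Convert 0o112 (octal) → 1×64 + 1×8 + 2 = 74 (decimal)
Start: 74
74 ÷ 2 = 37
Convert the 1st prime (prime index) → 2 (decimal)
37 × 2 = 74
Convert 0b100010 (binary) → 32 + 2 = 34 (decimal)
74 + 34 = 108
108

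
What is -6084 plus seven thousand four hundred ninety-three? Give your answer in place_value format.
Convert seven thousand four hundred ninety-three (English words) → 7×1000 + 4×100 + 93 = 7493 (decimal)
Compute -6084 + 7493 = 1409
Convert 1409 (decimal) → 1409 = 1×1000 + 4×100 + 9 → 1 thousand, 4 hundreds, 9 ones (place-value notation)
1 thousand, 4 hundreds, 9 ones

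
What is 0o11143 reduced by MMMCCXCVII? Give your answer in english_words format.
Convert 0o11143 (octal) → 1×4096 + 1×512 + 1×64 + 4×8 + 3 = 4707 (decimal)
Convert MMMCCXCVII (Roman numeral) → 1000 + 1000 + 1000 + 100 + 100 + 90 + 5 + 1 + 1 = 3297 (decimal)
Compute 4707 - 3297 = 1410
Convert 1410 (decimal) → 1410 = 1×1000 + 4×100 + 10 → one thousand four hundred ten (English words)
one thousand four hundred ten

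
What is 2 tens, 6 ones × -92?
Convert 2 tens, 6 ones (place-value notation) → 2×10 + 6 = 26 (decimal)
Compute 26 × -92 = -2392
-2392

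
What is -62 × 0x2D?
Convert 0x2D (hexadecimal) → 2×16 + 13 = 45 (decimal)
Compute -62 × 45 = -2790
-2790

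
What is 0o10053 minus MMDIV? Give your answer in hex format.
Convert 0o10053 (octal) → 1×4096 + 5×8 + 3 = 4139 (decimal)
Convert MMDIV (Roman numeral) → 1000 + 1000 + 500 + 4 = 2504 (decimal)
Compute 4139 - 2504 = 1635
Convert 1635 (decimal) → 1635 = 6×256 + 6×16 + 3 → 0x663 (hexadecimal)
0x663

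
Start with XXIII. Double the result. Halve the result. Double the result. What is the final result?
Convert XXIII (Roman numeral) → 10 + 10 + 1 + 1 + 1 = 23 (decimal)
Start: 23
23 × 2 = 46
46 ÷ 2 = 23
23 × 2 = 46
46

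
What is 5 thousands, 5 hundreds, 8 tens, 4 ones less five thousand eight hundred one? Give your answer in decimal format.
Convert 5 thousands, 5 hundreds, 8 tens, 4 ones (place-value notation) → 5×1000 + 5×100 + 8×10 + 4 = 5584 (decimal)
Convert five thousand eight hundred one (English words) → 5×1000 + 8×100 + 1 = 5801 (decimal)
Compute 5584 - 5801 = -217
-217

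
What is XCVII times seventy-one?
Convert XCVII (Roman numeral) → 90 + 5 + 1 + 1 = 97 (decimal)
Convert seventy-one (English words) → 71 (decimal)
Compute 97 × 71 = 6887
6887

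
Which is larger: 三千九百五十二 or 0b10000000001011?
Convert 三千九百五十二 (Chinese numeral) → 3×1000 + 9×100 + 5×10 + 2 = 3952 (decimal)
Convert 0b10000000001011 (binary) → 8192 + 8 + 2 + 1 = 8203 (decimal)
Compare 3952 vs 8203: larger = 8203
8203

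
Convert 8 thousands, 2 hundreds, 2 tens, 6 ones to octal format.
Convert 8 thousands, 2 hundreds, 2 tens, 6 ones (place-value notation) → 8×1000 + 2×100 + 2×10 + 6 = 8226 (decimal)
Convert 8226 (decimal) → 8226 = 2×4096 + 4×8 + 2 → 0o20042 (octal)
0o20042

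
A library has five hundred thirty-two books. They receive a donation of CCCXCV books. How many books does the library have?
Convert five hundred thirty-two (English words) → 5×100 + 32 = 532 (decimal)
Convert CCCXCV (Roman numeral) → 100 + 100 + 100 + 90 + 5 = 395 (decimal)
Compute 532 + 395 = 927
927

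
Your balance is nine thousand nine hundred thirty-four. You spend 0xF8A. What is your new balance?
Convert nine thousand nine hundred thirty-four (English words) → 9×1000 + 9×100 + 34 = 9934 (decimal)
Convert 0xF8A (hexadecimal) → 15×256 + 8×16 + 10 = 3978 (decimal)
Compute 9934 - 3978 = 5956
5956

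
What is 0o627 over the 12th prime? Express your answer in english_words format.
Convert 0o627 (octal) → 6×64 + 2×8 + 7 = 407 (decimal)
Convert the 12th prime (prime index) → 37 (decimal)
Compute 407 ÷ 37 = 11
Convert 11 (decimal) → eleven (English words)
eleven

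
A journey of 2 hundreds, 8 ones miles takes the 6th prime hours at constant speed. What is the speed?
Convert 2 hundreds, 8 ones (place-value notation) → 2×100 + 8 = 208 (decimal)
Convert the 6th prime (prime index) → 13 (decimal)
Compute 208 ÷ 13 = 16
16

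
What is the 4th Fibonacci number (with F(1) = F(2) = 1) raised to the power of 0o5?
Convert the 4th Fibonacci number (with F(1) = F(2) = 1) (Fibonacci index) → 1, 1, 2, 3 → 3 (decimal)
Convert 0o5 (octal) → 5 (decimal)
Compute 3 ^ 5 = 243
243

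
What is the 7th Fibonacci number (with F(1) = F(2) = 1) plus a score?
The 7th Fibonacci number (with F(1) = F(2) = 1): 1, 1, 2, 3, 5, 8, 13 → 13
Convert a score (colloquial) → 20 (decimal)
Compute 13 + 20 = 33
33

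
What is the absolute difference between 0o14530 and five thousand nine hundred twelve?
Convert 0o14530 (octal) → 1×4096 + 4×512 + 5×64 + 3×8 = 6488 (decimal)
Convert five thousand nine hundred twelve (English words) → 5×1000 + 9×100 + 12 = 5912 (decimal)
Compute |6488 - 5912| = 576
576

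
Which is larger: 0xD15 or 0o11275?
Convert 0xD15 (hexadecimal) → 13×256 + 1×16 + 5 = 3349 (decimal)
Convert 0o11275 (octal) → 1×4096 + 1×512 + 2×64 + 7×8 + 5 = 4797 (decimal)
Compare 3349 vs 4797: larger = 4797
4797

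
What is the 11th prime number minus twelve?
The 11th prime number = 31
Convert twelve (English words) → 12 (decimal)
Compute 31 - 12 = 19
19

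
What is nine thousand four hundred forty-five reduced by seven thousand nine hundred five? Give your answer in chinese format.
Convert nine thousand four hundred forty-five (English words) → 9×1000 + 4×100 + 45 = 9445 (decimal)
Convert seven thousand nine hundred five (English words) → 7×1000 + 9×100 + 5 = 7905 (decimal)
Compute 9445 - 7905 = 1540
Convert 1540 (decimal) → 1540 = 1×1000 + 5×100 + 4×10 → 一千五百四十 (Chinese numeral)
一千五百四十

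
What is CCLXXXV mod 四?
Convert CCLXXXV (Roman numeral) → 100 + 100 + 50 + 10 + 10 + 10 + 5 = 285 (decimal)
Convert 四 (Chinese numeral) → 4 (decimal)
Compute 285 mod 4 = 1
1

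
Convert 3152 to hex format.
Convert 3152 (decimal) → 3152 = 12×256 + 5×16 → 0xC50 (hexadecimal)
0xC50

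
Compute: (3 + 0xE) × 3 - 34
Convert 0xE (hexadecimal) → 14 (decimal)
Expression in decimal: (3 + 14) × 3 - 34
Parentheses first: 3 + 14 = 17
Multiply: 17 × 3 = 51
Subtract: 51 - 34 = 17
17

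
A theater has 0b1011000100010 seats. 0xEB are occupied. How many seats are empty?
Convert 0b1011000100010 (binary) → 4096 + 1024 + 512 + 32 + 2 = 5666 (decimal)
Convert 0xEB (hexadecimal) → 14×16 + 11 = 235 (decimal)
Compute 5666 - 235 = 5431
5431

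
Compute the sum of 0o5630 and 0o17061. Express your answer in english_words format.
Convert 0o5630 (octal) → 5×512 + 6×64 + 3×8 = 2968 (decimal)
Convert 0o17061 (octal) → 1×4096 + 7×512 + 6×8 + 1 = 7729 (decimal)
Compute 2968 + 7729 = 10697
Convert 10697 (decimal) → 10697 = 10×1000 + 6×100 + 97 → ten thousand six hundred ninety-seven (English words)
ten thousand six hundred ninety-seven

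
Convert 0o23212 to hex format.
Convert 0o23212 (octal) → 2×4096 + 3×512 + 2×64 + 1×8 + 2 = 9866 (decimal)
Convert 9866 (decimal) → 9866 = 2×4096 + 6×256 + 8×16 + 10 → 0x268A (hexadecimal)
0x268A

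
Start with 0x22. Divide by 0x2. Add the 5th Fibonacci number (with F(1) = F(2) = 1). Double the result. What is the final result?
Convert 0x22 (hexadecimal) → 2×16 + 2 = 34 (decimal)
Start: 34
Convert 0x2 (hexadecimal) → 2 (decimal)
34 ÷ 2 = 17
Convert the 5th Fibonacci number (with F(1) = F(2) = 1) (Fibonacci index) → 1, 1, 2, 3, 5 → 5 (decimal)
17 + 5 = 22
22 × 2 = 44
44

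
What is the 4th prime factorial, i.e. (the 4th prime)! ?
Convert the 4th prime (prime index) → 7 (decimal)
Compute 7! = 5040
5040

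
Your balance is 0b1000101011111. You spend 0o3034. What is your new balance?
Convert 0b1000101011111 (binary) → 4096 + 256 + 64 + 16 + 8 + 4 + 2 + 1 = 4447 (decimal)
Convert 0o3034 (octal) → 3×512 + 3×8 + 4 = 1564 (decimal)
Compute 4447 - 1564 = 2883
2883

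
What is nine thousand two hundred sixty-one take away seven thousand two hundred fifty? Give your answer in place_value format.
Convert nine thousand two hundred sixty-one (English words) → 9×1000 + 2×100 + 61 = 9261 (decimal)
Convert seven thousand two hundred fifty (English words) → 7×1000 + 2×100 + 50 = 7250 (decimal)
Compute 9261 - 7250 = 2011
Convert 2011 (decimal) → 2011 = 2×1000 + 1×10 + 1 → 2 thousands, 1 ten, 1 one (place-value notation)
2 thousands, 1 ten, 1 one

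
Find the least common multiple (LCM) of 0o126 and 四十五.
Convert 0o126 (octal) → 1×64 + 2×8 + 6 = 86 (decimal)
Convert 四十五 (Chinese numeral) → 4×10 + 5 = 45 (decimal)
Compute lcm(86, 45) = 3870
3870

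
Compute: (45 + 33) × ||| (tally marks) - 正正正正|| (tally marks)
Convert ||| (tally marks) → 3 (decimal)
Convert 正正正正|| (tally marks) → 5 + 5 + 5 + 5 + 2 = 22 (decimal)
Expression in decimal: (45 + 33) × 3 - 22
Parentheses first: 45 + 33 = 78
Multiply: 78 × 3 = 234
Subtract: 234 - 22 = 212
212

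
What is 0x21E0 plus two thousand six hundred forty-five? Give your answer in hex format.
Convert 0x21E0 (hexadecimal) → 2×4096 + 1×256 + 14×16 = 8672 (decimal)
Convert two thousand six hundred forty-five (English words) → 2×1000 + 6×100 + 45 = 2645 (decimal)
Compute 8672 + 2645 = 11317
Convert 11317 (decimal) → 11317 = 2×4096 + 12×256 + 3×16 + 5 → 0x2C35 (hexadecimal)
0x2C35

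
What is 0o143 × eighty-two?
Convert 0o143 (octal) → 1×64 + 4×8 + 3 = 99 (decimal)
Convert eighty-two (English words) → 82 (decimal)
Compute 99 × 82 = 8118
8118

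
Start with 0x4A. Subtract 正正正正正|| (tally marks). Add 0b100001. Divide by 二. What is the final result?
Convert 0x4A (hexadecimal) → 4×16 + 10 = 74 (decimal)
Start: 74
Convert 正正正正正|| (tally marks) → 5 + 5 + 5 + 5 + 5 + 2 = 27 (decimal)
74 - 27 = 47
Convert 0b100001 (binary) → 32 + 1 = 33 (decimal)
47 + 33 = 80
Convert 二 (Chinese numeral) → 2 (decimal)
80 ÷ 2 = 40
40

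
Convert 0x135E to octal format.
Convert 0x135E (hexadecimal) → 1×4096 + 3×256 + 5×16 + 14 = 4958 (decimal)
Convert 4958 (decimal) → 4958 = 1×4096 + 1×512 + 5×64 + 3×8 + 6 → 0o11536 (octal)
0o11536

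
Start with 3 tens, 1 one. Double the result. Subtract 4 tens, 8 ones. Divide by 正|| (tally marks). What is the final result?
Convert 3 tens, 1 one (place-value notation) → 3×10 + 1 = 31 (decimal)
Start: 31
31 × 2 = 62
Convert 4 tens, 8 ones (place-value notation) → 4×10 + 8 = 48 (decimal)
62 - 48 = 14
Convert 正|| (tally marks) → 5 + 2 = 7 (decimal)
14 ÷ 7 = 2
2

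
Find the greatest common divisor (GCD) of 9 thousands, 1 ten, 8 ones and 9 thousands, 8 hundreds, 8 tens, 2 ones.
Convert 9 thousands, 1 ten, 8 ones (place-value notation) → 9×1000 + 1×10 + 8 = 9018 (decimal)
Convert 9 thousands, 8 hundreds, 8 tens, 2 ones (place-value notation) → 9×1000 + 8×100 + 8×10 + 2 = 9882 (decimal)
Compute gcd(9018, 9882) = 54
54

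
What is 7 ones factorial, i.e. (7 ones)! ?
Convert 7 ones (place-value notation) → 7 (decimal)
Compute 7! = 5040
5040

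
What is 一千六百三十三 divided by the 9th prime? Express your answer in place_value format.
Convert 一千六百三十三 (Chinese numeral) → 1×1000 + 6×100 + 3×10 + 3 = 1633 (decimal)
Convert the 9th prime (prime index) → 23 (decimal)
Compute 1633 ÷ 23 = 71
Convert 71 (decimal) → 71 = 7×10 + 1 → 7 tens, 1 one (place-value notation)
7 tens, 1 one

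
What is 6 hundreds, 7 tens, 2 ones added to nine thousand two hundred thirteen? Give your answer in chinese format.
Convert 6 hundreds, 7 tens, 2 ones (place-value notation) → 6×100 + 7×10 + 2 = 672 (decimal)
Convert nine thousand two hundred thirteen (English words) → 9×1000 + 2×100 + 13 = 9213 (decimal)
Compute 672 + 9213 = 9885
Convert 9885 (decimal) → 9885 = 9×1000 + 8×100 + 8×10 + 5 → 九千八百八十五 (Chinese numeral)
九千八百八十五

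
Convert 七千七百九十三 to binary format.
Convert 七千七百九十三 (Chinese numeral) → 7×1000 + 7×100 + 9×10 + 3 = 7793 (decimal)
Convert 7793 (decimal) → 7793 = 4096 + 2048 + 1024 + 512 + 64 + 32 + 16 + 1 → 0b1111001110001 (binary)
0b1111001110001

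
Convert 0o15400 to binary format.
Convert 0o15400 (octal) → 1×4096 + 5×512 + 4×64 = 6912 (decimal)
Convert 6912 (decimal) → 6912 = 4096 + 2048 + 512 + 256 → 0b1101100000000 (binary)
0b1101100000000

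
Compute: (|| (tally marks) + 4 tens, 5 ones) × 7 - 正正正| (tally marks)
Convert || (tally marks) → 2 (decimal)
Convert 4 tens, 5 ones (place-value notation) → 4×10 + 5 = 45 (decimal)
Convert 正正正| (tally marks) → 5 + 5 + 5 + 1 = 16 (decimal)
Expression in decimal: (2 + 45) × 7 - 16
Parentheses first: 2 + 45 = 47
Multiply: 47 × 7 = 329
Subtract: 329 - 16 = 313
313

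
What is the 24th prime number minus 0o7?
The 24th prime number = 89
Convert 0o7 (octal) → 7 (decimal)
Compute 89 - 7 = 82
82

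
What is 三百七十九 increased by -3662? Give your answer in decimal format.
Convert 三百七十九 (Chinese numeral) → 3×100 + 7×10 + 9 = 379 (decimal)
Compute 379 + -3662 = -3283
-3283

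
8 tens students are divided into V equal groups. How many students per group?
Convert 8 tens (place-value notation) → 8×10 = 80 (decimal)
Convert V (Roman numeral) → 5 (decimal)
Compute 80 ÷ 5 = 16
16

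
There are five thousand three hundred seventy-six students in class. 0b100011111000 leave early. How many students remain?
Convert five thousand three hundred seventy-six (English words) → 5×1000 + 3×100 + 76 = 5376 (decimal)
Convert 0b100011111000 (binary) → 2048 + 128 + 64 + 32 + 16 + 8 = 2296 (decimal)
Compute 5376 - 2296 = 3080
3080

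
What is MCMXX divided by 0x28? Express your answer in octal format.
Convert MCMXX (Roman numeral) → 1000 + 900 + 10 + 10 = 1920 (decimal)
Convert 0x28 (hexadecimal) → 2×16 + 8 = 40 (decimal)
Compute 1920 ÷ 40 = 48
Convert 48 (decimal) → 48 = 6×8 → 0o60 (octal)
0o60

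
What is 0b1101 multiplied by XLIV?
Convert 0b1101 (binary) → 8 + 4 + 1 = 13 (decimal)
Convert XLIV (Roman numeral) → 40 + 4 = 44 (decimal)
Compute 13 × 44 = 572
572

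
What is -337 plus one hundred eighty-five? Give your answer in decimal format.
Convert one hundred eighty-five (English words) → 1×100 + 85 = 185 (decimal)
Compute -337 + 185 = -152
-152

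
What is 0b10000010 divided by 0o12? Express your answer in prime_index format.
Convert 0b10000010 (binary) → 128 + 2 = 130 (decimal)
Convert 0o12 (octal) → 1×8 + 2 = 10 (decimal)
Compute 130 ÷ 10 = 13
Convert 13 (decimal) → the 6th prime (prime index)
the 6th prime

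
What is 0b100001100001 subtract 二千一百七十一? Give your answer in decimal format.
Convert 0b100001100001 (binary) → 2048 + 64 + 32 + 1 = 2145 (decimal)
Convert 二千一百七十一 (Chinese numeral) → 2×1000 + 1×100 + 7×10 + 1 = 2171 (decimal)
Compute 2145 - 2171 = -26
-26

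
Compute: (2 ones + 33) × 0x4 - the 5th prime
Convert 2 ones (place-value notation) → 2 (decimal)
Convert 0x4 (hexadecimal) → 4 (decimal)
Convert the 5th prime (prime index) → 11 (decimal)
Expression in decimal: (2 + 33) × 4 - 11
Parentheses first: 2 + 33 = 35
Multiply: 35 × 4 = 140
Subtract: 140 - 11 = 129
129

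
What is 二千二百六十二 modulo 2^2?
Convert 二千二百六十二 (Chinese numeral) → 2×1000 + 2×100 + 6×10 + 2 = 2262 (decimal)
Convert 2^2 (power) → 4 (decimal)
Compute 2262 mod 4 = 2
2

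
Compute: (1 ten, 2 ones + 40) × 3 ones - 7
Convert 1 ten, 2 ones (place-value notation) → 1×10 + 2 = 12 (decimal)
Convert 3 ones (place-value notation) → 3 (decimal)
Expression in decimal: (12 + 40) × 3 - 7
Parentheses first: 12 + 40 = 52
Multiply: 52 × 3 = 156
Subtract: 156 - 7 = 149
149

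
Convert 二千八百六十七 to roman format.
Convert 二千八百六十七 (Chinese numeral) → 2×1000 + 8×100 + 6×10 + 7 = 2867 (decimal)
Convert 2867 (decimal) → 2867 = 1000 + 1000 + 500 + 100 + 100 + 100 + 50 + 10 + 5 + 1 + 1 → MMDCCCLXVII (Roman numeral)
MMDCCCLXVII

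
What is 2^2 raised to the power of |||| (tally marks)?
Convert 2^2 (power) → 4 (decimal)
Convert |||| (tally marks) → 4 (decimal)
Compute 4 ^ 4 = 256
256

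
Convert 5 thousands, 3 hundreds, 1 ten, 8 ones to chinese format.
Convert 5 thousands, 3 hundreds, 1 ten, 8 ones (place-value notation) → 5×1000 + 3×100 + 1×10 + 8 = 5318 (decimal)
Convert 5318 (decimal) → 5318 = 5×1000 + 3×100 + 1×10 + 8 → 五千三百一十八 (Chinese numeral)
五千三百一十八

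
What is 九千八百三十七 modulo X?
Convert 九千八百三十七 (Chinese numeral) → 9×1000 + 8×100 + 3×10 + 7 = 9837 (decimal)
Convert X (Roman numeral) → 10 (decimal)
Compute 9837 mod 10 = 7
7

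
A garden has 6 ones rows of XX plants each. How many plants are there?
Convert XX (Roman numeral) → 10 + 10 = 20 (decimal)
Convert 6 ones (place-value notation) → 6 (decimal)
Compute 20 × 6 = 120
120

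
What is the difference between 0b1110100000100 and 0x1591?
Convert 0b1110100000100 (binary) → 4096 + 2048 + 1024 + 256 + 4 = 7428 (decimal)
Convert 0x1591 (hexadecimal) → 1×4096 + 5×256 + 9×16 + 1 = 5521 (decimal)
Difference: |7428 - 5521| = 1907
1907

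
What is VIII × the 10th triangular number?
Convert VIII (Roman numeral) → 5 + 1 + 1 + 1 = 8 (decimal)
Convert the 10th triangular number (triangular index) → 10×11/2 = 55 (decimal)
Compute 8 × 55 = 440
440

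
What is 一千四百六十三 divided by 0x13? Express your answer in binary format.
Convert 一千四百六十三 (Chinese numeral) → 1×1000 + 4×100 + 6×10 + 3 = 1463 (decimal)
Convert 0x13 (hexadecimal) → 1×16 + 3 = 19 (decimal)
Compute 1463 ÷ 19 = 77
Convert 77 (decimal) → 77 = 64 + 8 + 4 + 1 → 0b1001101 (binary)
0b1001101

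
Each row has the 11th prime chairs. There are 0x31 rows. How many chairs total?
Convert the 11th prime (prime index) → 31 (decimal)
Convert 0x31 (hexadecimal) → 3×16 + 1 = 49 (decimal)
Compute 31 × 49 = 1519
1519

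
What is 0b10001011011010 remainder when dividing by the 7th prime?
Convert 0b10001011011010 (binary) → 8192 + 512 + 128 + 64 + 16 + 8 + 2 = 8922 (decimal)
Convert the 7th prime (prime index) → 17 (decimal)
Compute 8922 mod 17 = 14
14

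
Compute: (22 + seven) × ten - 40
Convert seven (English words) → 7 (decimal)
Convert ten (English words) → 10 (decimal)
Expression in decimal: (22 + 7) × 10 - 40
Parentheses first: 22 + 7 = 29
Multiply: 29 × 10 = 290
Subtract: 290 - 40 = 250
250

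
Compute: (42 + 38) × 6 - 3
Parentheses first: 42 + 38 = 80
Multiply: 80 × 6 = 480
Subtract: 480 - 3 = 477
477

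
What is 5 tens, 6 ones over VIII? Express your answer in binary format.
Convert 5 tens, 6 ones (place-value notation) → 5×10 + 6 = 56 (decimal)
Convert VIII (Roman numeral) → 5 + 1 + 1 + 1 = 8 (decimal)
Compute 56 ÷ 8 = 7
Convert 7 (decimal) → 7 = 4 + 2 + 1 → 0b111 (binary)
0b111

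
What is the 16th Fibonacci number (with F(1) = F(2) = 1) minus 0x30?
The 16th Fibonacci number (with F(1) = F(2) = 1) = 987
Convert 0x30 (hexadecimal) → 3×16 = 48 (decimal)
Compute 987 - 48 = 939
939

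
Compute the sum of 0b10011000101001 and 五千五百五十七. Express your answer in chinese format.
Convert 0b10011000101001 (binary) → 8192 + 1024 + 512 + 32 + 8 + 1 = 9769 (decimal)
Convert 五千五百五十七 (Chinese numeral) → 5×1000 + 5×100 + 5×10 + 7 = 5557 (decimal)
Compute 9769 + 5557 = 15326
Convert 15326 (decimal) → 15326 = 1×10000 + 5×1000 + 3×100 + 2×10 + 6 → 一万五千三百二十六 (Chinese numeral)
一万五千三百二十六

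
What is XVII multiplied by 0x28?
Convert XVII (Roman numeral) → 10 + 5 + 1 + 1 = 17 (decimal)
Convert 0x28 (hexadecimal) → 2×16 + 8 = 40 (decimal)
Compute 17 × 40 = 680
680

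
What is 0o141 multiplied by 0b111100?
Convert 0o141 (octal) → 1×64 + 4×8 + 1 = 97 (decimal)
Convert 0b111100 (binary) → 32 + 16 + 8 + 4 = 60 (decimal)
Compute 97 × 60 = 5820
5820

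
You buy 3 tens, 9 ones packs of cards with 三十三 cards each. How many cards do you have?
Convert 三十三 (Chinese numeral) → 3×10 + 3 = 33 (decimal)
Convert 3 tens, 9 ones (place-value notation) → 3×10 + 9 = 39 (decimal)
Compute 33 × 39 = 1287
1287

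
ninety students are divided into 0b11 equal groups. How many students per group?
Convert ninety (English words) → 90 (decimal)
Convert 0b11 (binary) → 2 + 1 = 3 (decimal)
Compute 90 ÷ 3 = 30
30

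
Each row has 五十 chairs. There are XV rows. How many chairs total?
Convert 五十 (Chinese numeral) → 5×10 = 50 (decimal)
Convert XV (Roman numeral) → 10 + 5 = 15 (decimal)
Compute 50 × 15 = 750
750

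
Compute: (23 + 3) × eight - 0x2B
Convert eight (English words) → 8 (decimal)
Convert 0x2B (hexadecimal) → 2×16 + 11 = 43 (decimal)
Expression in decimal: (23 + 3) × 8 - 43
Parentheses first: 23 + 3 = 26
Multiply: 26 × 8 = 208
Subtract: 208 - 43 = 165
165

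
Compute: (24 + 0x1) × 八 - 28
Convert 0x1 (hexadecimal) → 1 (decimal)
Convert 八 (Chinese numeral) → 8 (decimal)
Expression in decimal: (24 + 1) × 8 - 28
Parentheses first: 24 + 1 = 25
Multiply: 25 × 8 = 200
Subtract: 200 - 28 = 172
172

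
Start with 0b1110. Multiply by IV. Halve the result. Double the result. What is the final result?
Convert 0b1110 (binary) → 8 + 4 + 2 = 14 (decimal)
Start: 14
Convert IV (Roman numeral) → 4 (decimal)
14 × 4 = 56
56 ÷ 2 = 28
28 × 2 = 56
56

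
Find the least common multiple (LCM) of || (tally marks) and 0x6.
Convert || (tally marks) → 2 (decimal)
Convert 0x6 (hexadecimal) → 6 (decimal)
Compute lcm(2, 6) = 6
6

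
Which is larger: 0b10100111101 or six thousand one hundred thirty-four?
Convert 0b10100111101 (binary) → 1024 + 256 + 32 + 16 + 8 + 4 + 1 = 1341 (decimal)
Convert six thousand one hundred thirty-four (English words) → 6×1000 + 1×100 + 34 = 6134 (decimal)
Compare 1341 vs 6134: larger = 6134
6134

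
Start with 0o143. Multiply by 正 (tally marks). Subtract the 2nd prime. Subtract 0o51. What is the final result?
Convert 0o143 (octal) → 1×64 + 4×8 + 3 = 99 (decimal)
Start: 99
Convert 正 (tally marks) → 5 (decimal)
99 × 5 = 495
Convert the 2nd prime (prime index) → 3 (decimal)
495 - 3 = 492
Convert 0o51 (octal) → 5×8 + 1 = 41 (decimal)
492 - 41 = 451
451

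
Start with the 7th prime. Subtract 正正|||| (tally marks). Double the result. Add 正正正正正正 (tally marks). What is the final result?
Convert the 7th prime (prime index) → 17 (decimal)
Start: 17
Convert 正正|||| (tally marks) → 5 + 5 + 4 = 14 (decimal)
17 - 14 = 3
3 × 2 = 6
Convert 正正正正正正 (tally marks) → 5 + 5 + 5 + 5 + 5 + 5 = 30 (decimal)
6 + 30 = 36
36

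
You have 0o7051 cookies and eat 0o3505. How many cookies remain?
Convert 0o7051 (octal) → 7×512 + 5×8 + 1 = 3625 (decimal)
Convert 0o3505 (octal) → 3×512 + 5×64 + 5 = 1861 (decimal)
Compute 3625 - 1861 = 1764
1764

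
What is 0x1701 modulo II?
Convert 0x1701 (hexadecimal) → 1×4096 + 7×256 + 1 = 5889 (decimal)
Convert II (Roman numeral) → 1 + 1 = 2 (decimal)
Compute 5889 mod 2 = 1
1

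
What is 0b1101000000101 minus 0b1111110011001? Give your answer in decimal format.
Convert 0b1101000000101 (binary) → 4096 + 2048 + 512 + 4 + 1 = 6661 (decimal)
Convert 0b1111110011001 (binary) → 4096 + 2048 + 1024 + 512 + 256 + 128 + 16 + 8 + 1 = 8089 (decimal)
Compute 6661 - 8089 = -1428
-1428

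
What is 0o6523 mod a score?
Convert 0o6523 (octal) → 6×512 + 5×64 + 2×8 + 3 = 3411 (decimal)
Convert a score (colloquial) → 20 (decimal)
Compute 3411 mod 20 = 11
11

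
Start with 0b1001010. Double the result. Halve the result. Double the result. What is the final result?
Convert 0b1001010 (binary) → 64 + 8 + 2 = 74 (decimal)
Start: 74
74 × 2 = 148
148 ÷ 2 = 74
74 × 2 = 148
148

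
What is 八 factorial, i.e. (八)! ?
Convert 八 (Chinese numeral) → 8 (decimal)
Compute 8! = 40320
40320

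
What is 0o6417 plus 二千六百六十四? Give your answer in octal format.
Convert 0o6417 (octal) → 6×512 + 4×64 + 1×8 + 7 = 3343 (decimal)
Convert 二千六百六十四 (Chinese numeral) → 2×1000 + 6×100 + 6×10 + 4 = 2664 (decimal)
Compute 3343 + 2664 = 6007
Convert 6007 (decimal) → 6007 = 1×4096 + 3×512 + 5×64 + 6×8 + 7 → 0o13567 (octal)
0o13567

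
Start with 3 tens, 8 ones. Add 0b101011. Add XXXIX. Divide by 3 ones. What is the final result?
Convert 3 tens, 8 ones (place-value notation) → 3×10 + 8 = 38 (decimal)
Start: 38
Convert 0b101011 (binary) → 32 + 8 + 2 + 1 = 43 (decimal)
38 + 43 = 81
Convert XXXIX (Roman numeral) → 10 + 10 + 10 + 9 = 39 (decimal)
81 + 39 = 120
Convert 3 ones (place-value notation) → 3 (decimal)
120 ÷ 3 = 40
40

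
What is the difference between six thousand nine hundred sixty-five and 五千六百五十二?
Convert six thousand nine hundred sixty-five (English words) → 6×1000 + 9×100 + 65 = 6965 (decimal)
Convert 五千六百五十二 (Chinese numeral) → 5×1000 + 6×100 + 5×10 + 2 = 5652 (decimal)
Difference: |6965 - 5652| = 1313
1313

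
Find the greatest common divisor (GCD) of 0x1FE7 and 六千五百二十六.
Convert 0x1FE7 (hexadecimal) → 1×4096 + 15×256 + 14×16 + 7 = 8167 (decimal)
Convert 六千五百二十六 (Chinese numeral) → 6×1000 + 5×100 + 2×10 + 6 = 6526 (decimal)
Compute gcd(8167, 6526) = 1
1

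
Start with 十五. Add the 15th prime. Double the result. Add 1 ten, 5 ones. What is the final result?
Convert 十五 (Chinese numeral) → 1×10 + 5 = 15 (decimal)
Start: 15
Convert the 15th prime (prime index) → 47 (decimal)
15 + 47 = 62
62 × 2 = 124
Convert 1 ten, 5 ones (place-value notation) → 1×10 + 5 = 15 (decimal)
124 + 15 = 139
139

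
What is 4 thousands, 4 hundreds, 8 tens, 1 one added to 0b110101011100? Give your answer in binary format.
Convert 4 thousands, 4 hundreds, 8 tens, 1 one (place-value notation) → 4×1000 + 4×100 + 8×10 + 1 = 4481 (decimal)
Convert 0b110101011100 (binary) → 2048 + 1024 + 256 + 64 + 16 + 8 + 4 = 3420 (decimal)
Compute 4481 + 3420 = 7901
Convert 7901 (decimal) → 7901 = 4096 + 2048 + 1024 + 512 + 128 + 64 + 16 + 8 + 4 + 1 → 0b1111011011101 (binary)
0b1111011011101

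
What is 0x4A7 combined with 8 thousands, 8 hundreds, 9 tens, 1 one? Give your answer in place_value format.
Convert 0x4A7 (hexadecimal) → 4×256 + 10×16 + 7 = 1191 (decimal)
Convert 8 thousands, 8 hundreds, 9 tens, 1 one (place-value notation) → 8×1000 + 8×100 + 9×10 + 1 = 8891 (decimal)
Compute 1191 + 8891 = 10082
Convert 10082 (decimal) → 10082 = 10×1000 + 8×10 + 2 → 10 thousands, 8 tens, 2 ones (place-value notation)
10 thousands, 8 tens, 2 ones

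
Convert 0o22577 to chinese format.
Convert 0o22577 (octal) → 2×4096 + 2×512 + 5×64 + 7×8 + 7 = 9599 (decimal)
Convert 9599 (decimal) → 9599 = 9×1000 + 5×100 + 9×10 + 9 → 九千五百九十九 (Chinese numeral)
九千五百九十九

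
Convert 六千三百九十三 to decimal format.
Convert 六千三百九十三 (Chinese numeral) → 6×1000 + 3×100 + 9×10 + 3 = 6393 (decimal)
6393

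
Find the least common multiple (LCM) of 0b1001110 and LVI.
Convert 0b1001110 (binary) → 64 + 8 + 4 + 2 = 78 (decimal)
Convert LVI (Roman numeral) → 50 + 5 + 1 = 56 (decimal)
Compute lcm(78, 56) = 2184
2184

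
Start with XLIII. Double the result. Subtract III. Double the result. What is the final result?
Convert XLIII (Roman numeral) → 40 + 1 + 1 + 1 = 43 (decimal)
Start: 43
43 × 2 = 86
Convert III (Roman numeral) → 1 + 1 + 1 = 3 (decimal)
86 - 3 = 83
83 × 2 = 166
166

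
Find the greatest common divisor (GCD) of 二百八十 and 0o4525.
Convert 二百八十 (Chinese numeral) → 2×100 + 8×10 = 280 (decimal)
Convert 0o4525 (octal) → 4×512 + 5×64 + 2×8 + 5 = 2389 (decimal)
Compute gcd(280, 2389) = 1
1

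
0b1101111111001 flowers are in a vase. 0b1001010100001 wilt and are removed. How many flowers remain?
Convert 0b1101111111001 (binary) → 4096 + 2048 + 512 + 256 + 128 + 64 + 32 + 16 + 8 + 1 = 7161 (decimal)
Convert 0b1001010100001 (binary) → 4096 + 512 + 128 + 32 + 1 = 4769 (decimal)
Compute 7161 - 4769 = 2392
2392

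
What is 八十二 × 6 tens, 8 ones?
Convert 八十二 (Chinese numeral) → 8×10 + 2 = 82 (decimal)
Convert 6 tens, 8 ones (place-value notation) → 6×10 + 8 = 68 (decimal)
Compute 82 × 68 = 5576
5576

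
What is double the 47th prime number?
The 47th prime number = 211
Compute 211 × 2 = 422
422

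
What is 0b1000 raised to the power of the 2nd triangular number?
Convert 0b1000 (binary) → 8 (decimal)
Convert the 2nd triangular number (triangular index) → 2×3/2 = 3 (decimal)
Compute 8 ^ 3 = 512
512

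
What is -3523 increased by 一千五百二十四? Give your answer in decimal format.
Convert 一千五百二十四 (Chinese numeral) → 1×1000 + 5×100 + 2×10 + 4 = 1524 (decimal)
Compute -3523 + 1524 = -1999
-1999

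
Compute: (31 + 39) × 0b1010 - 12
Convert 0b1010 (binary) → 8 + 2 = 10 (decimal)
Expression in decimal: (31 + 39) × 10 - 12
Parentheses first: 31 + 39 = 70
Multiply: 70 × 10 = 700
Subtract: 700 - 12 = 688
688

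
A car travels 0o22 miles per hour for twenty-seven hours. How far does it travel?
Convert 0o22 (octal) → 2×8 + 2 = 18 (decimal)
Convert twenty-seven (English words) → 27 (decimal)
Compute 18 × 27 = 486
486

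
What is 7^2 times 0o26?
Convert 7^2 (power) → 49 (decimal)
Convert 0o26 (octal) → 2×8 + 6 = 22 (decimal)
Compute 49 × 22 = 1078
1078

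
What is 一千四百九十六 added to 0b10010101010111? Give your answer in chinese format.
Convert 一千四百九十六 (Chinese numeral) → 1×1000 + 4×100 + 9×10 + 6 = 1496 (decimal)
Convert 0b10010101010111 (binary) → 8192 + 1024 + 256 + 64 + 16 + 4 + 2 + 1 = 9559 (decimal)
Compute 1496 + 9559 = 11055
Convert 11055 (decimal) → 11055 = 1×10000 + 1×1000 + 5×10 + 5 → 一万一千零五十五 (Chinese numeral)
一万一千零五十五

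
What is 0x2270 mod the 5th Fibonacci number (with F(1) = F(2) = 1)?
Convert 0x2270 (hexadecimal) → 2×4096 + 2×256 + 7×16 = 8816 (decimal)
Convert the 5th Fibonacci number (with F(1) = F(2) = 1) (Fibonacci index) → 1, 1, 2, 3, 5 → 5 (decimal)
Compute 8816 mod 5 = 1
1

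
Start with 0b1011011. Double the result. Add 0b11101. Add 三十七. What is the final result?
Convert 0b1011011 (binary) → 64 + 16 + 8 + 2 + 1 = 91 (decimal)
Start: 91
91 × 2 = 182
Convert 0b11101 (binary) → 16 + 8 + 4 + 1 = 29 (decimal)
182 + 29 = 211
Convert 三十七 (Chinese numeral) → 3×10 + 7 = 37 (decimal)
211 + 37 = 248
248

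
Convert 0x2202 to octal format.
Convert 0x2202 (hexadecimal) → 2×4096 + 2×256 + 2 = 8706 (decimal)
Convert 8706 (decimal) → 8706 = 2×4096 + 1×512 + 2 → 0o21002 (octal)
0o21002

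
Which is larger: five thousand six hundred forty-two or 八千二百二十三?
Convert five thousand six hundred forty-two (English words) → 5×1000 + 6×100 + 42 = 5642 (decimal)
Convert 八千二百二十三 (Chinese numeral) → 8×1000 + 2×100 + 2×10 + 3 = 8223 (decimal)
Compare 5642 vs 8223: larger = 8223
8223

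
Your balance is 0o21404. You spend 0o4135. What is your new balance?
Convert 0o21404 (octal) → 2×4096 + 1×512 + 4×64 + 4 = 8964 (decimal)
Convert 0o4135 (octal) → 4×512 + 1×64 + 3×8 + 5 = 2141 (decimal)
Compute 8964 - 2141 = 6823
6823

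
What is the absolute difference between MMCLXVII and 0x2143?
Convert MMCLXVII (Roman numeral) → 1000 + 1000 + 100 + 50 + 10 + 5 + 1 + 1 = 2167 (decimal)
Convert 0x2143 (hexadecimal) → 2×4096 + 1×256 + 4×16 + 3 = 8515 (decimal)
Compute |2167 - 8515| = 6348
6348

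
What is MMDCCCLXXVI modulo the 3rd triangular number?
Convert MMDCCCLXXVI (Roman numeral) → 1000 + 1000 + 500 + 100 + 100 + 100 + 50 + 10 + 10 + 5 + 1 = 2876 (decimal)
Convert the 3rd triangular number (triangular index) → 3×4/2 = 6 (decimal)
Compute 2876 mod 6 = 2
2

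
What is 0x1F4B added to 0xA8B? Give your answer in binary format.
Convert 0x1F4B (hexadecimal) → 1×4096 + 15×256 + 4×16 + 11 = 8011 (decimal)
Convert 0xA8B (hexadecimal) → 10×256 + 8×16 + 11 = 2699 (decimal)
Compute 8011 + 2699 = 10710
Convert 10710 (decimal) → 10710 = 8192 + 2048 + 256 + 128 + 64 + 16 + 4 + 2 → 0b10100111010110 (binary)
0b10100111010110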